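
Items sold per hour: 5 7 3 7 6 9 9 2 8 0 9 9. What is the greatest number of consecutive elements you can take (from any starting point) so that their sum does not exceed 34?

Extend to the right; shrink from the left whenever the sum exceeds 34:
[5] sum 5 len 1
[5, 7] sum 12 len 2
[5, 7, 3] sum 15 len 3
[5, 7, 3, 7] sum 22 len 4
[5, 7, 3, 7, 6] sum 28 len 5
[7, 3, 7, 6, 9] sum 32 len 5
[3, 7, 6, 9, 9] sum 34 len 5
[7, 6, 9, 9, 2] sum 33 len 5
[6, 9, 9, 2, 8] sum 34 len 5
[6, 9, 9, 2, 8, 0] sum 34 len 6
[9, 2, 8, 0, 9] sum 28 len 5
[2, 8, 0, 9, 9] sum 28 len 5
Longest length seen: 6.

6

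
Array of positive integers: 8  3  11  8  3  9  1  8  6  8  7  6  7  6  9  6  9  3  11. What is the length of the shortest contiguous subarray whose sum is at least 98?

15

Extend right; whenever the sum reaches 98, record the length and shrink from the left:
add 8: running sum 8 < 98
add 3: running sum 11 < 98
add 11: running sum 22 < 98
add 8: running sum 30 < 98
add 3: running sum 33 < 98
add 9: running sum 42 < 98
add 1: running sum 43 < 98
add 8: running sum 51 < 98
add 6: running sum 57 < 98
add 8: running sum 65 < 98
add 7: running sum 72 < 98
add 6: running sum 78 < 98
add 7: running sum 85 < 98
add 6: running sum 91 < 98
add 9: shortest ending here [8, 3, 11, 8, 3, 9, 1, 8, 6, 8, 7, 6, 7, 6, 9] sum 100, len 15
add 6: shortest ending here [3, 11, 8, 3, 9, 1, 8, 6, 8, 7, 6, 7, 6, 9, 6] sum 98, len 15
add 9: shortest ending here [11, 8, 3, 9, 1, 8, 6, 8, 7, 6, 7, 6, 9, 6, 9] sum 104, len 15
add 3: shortest ending here [11, 8, 3, 9, 1, 8, 6, 8, 7, 6, 7, 6, 9, 6, 9, 3] sum 107, len 16
add 11: shortest ending here [3, 9, 1, 8, 6, 8, 7, 6, 7, 6, 9, 6, 9, 3, 11] sum 99, len 15
Shortest qualifying length: 15.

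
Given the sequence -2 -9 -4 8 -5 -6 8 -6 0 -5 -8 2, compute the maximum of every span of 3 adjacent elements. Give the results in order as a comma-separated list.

[-2, -9, -4] → max -2
[-9, -4, 8] → max 8
[-4, 8, -5] → max 8
[8, -5, -6] → max 8
[-5, -6, 8] → max 8
[-6, 8, -6] → max 8
[8, -6, 0] → max 8
[-6, 0, -5] → max 0
[0, -5, -8] → max 0
[-5, -8, 2] → max 2

-2, 8, 8, 8, 8, 8, 8, 0, 0, 2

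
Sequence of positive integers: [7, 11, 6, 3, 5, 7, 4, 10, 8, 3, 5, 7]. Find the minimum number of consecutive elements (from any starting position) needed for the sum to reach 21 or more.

3

add 7: running sum 7 < 21
add 11: running sum 18 < 21
add 6: shortest ending here [7, 11, 6] sum 24, len 3
add 3: shortest ending here [7, 11, 6, 3] sum 27, len 4
add 5: shortest ending here [11, 6, 3, 5] sum 25, len 4
add 7: shortest ending here [6, 3, 5, 7] sum 21, len 4
add 4: shortest ending here [6, 3, 5, 7, 4] sum 25, len 5
add 10: shortest ending here [7, 4, 10] sum 21, len 3
add 8: shortest ending here [4, 10, 8] sum 22, len 3
add 3: shortest ending here [10, 8, 3] sum 21, len 3
add 5: shortest ending here [10, 8, 3, 5] sum 26, len 4
add 7: shortest ending here [8, 3, 5, 7] sum 23, len 4
Shortest qualifying length: 3.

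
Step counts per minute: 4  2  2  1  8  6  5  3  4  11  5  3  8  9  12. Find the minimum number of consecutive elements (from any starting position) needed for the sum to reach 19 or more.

Extend right; whenever the sum reaches 19, record the length and shrink from the left:
add 4: running sum 4 < 19
add 2: running sum 6 < 19
add 2: running sum 8 < 19
add 1: running sum 9 < 19
add 8: running sum 17 < 19
end 5: [2, 2, 1, 8, 6] sum 19, len 5
end 6: [8, 6, 5] sum 19, len 3
end 7: [8, 6, 5, 3] sum 22, len 4
end 8: [8, 6, 5, 3, 4] sum 26, len 5
end 9: [5, 3, 4, 11] sum 23, len 4
end 10: [4, 11, 5] sum 20, len 3
end 11: [11, 5, 3] sum 19, len 3
end 12: [11, 5, 3, 8] sum 27, len 4
end 13: [3, 8, 9] sum 20, len 3
end 14: [9, 12] sum 21, len 2
Shortest qualifying length: 2.

2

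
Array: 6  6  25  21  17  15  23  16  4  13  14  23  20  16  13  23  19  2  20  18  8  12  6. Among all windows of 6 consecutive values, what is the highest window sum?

6 6 25 21 17 15 → sum 90
6 25 21 17 15 23 → sum 107
25 21 17 15 23 16 → sum 117
21 17 15 23 16 4 → sum 96
17 15 23 16 4 13 → sum 88
15 23 16 4 13 14 → sum 85
23 16 4 13 14 23 → sum 93
16 4 13 14 23 20 → sum 90
4 13 14 23 20 16 → sum 90
13 14 23 20 16 13 → sum 99
14 23 20 16 13 23 → sum 109
23 20 16 13 23 19 → sum 114
20 16 13 23 19 2 → sum 93
16 13 23 19 2 20 → sum 93
13 23 19 2 20 18 → sum 95
23 19 2 20 18 8 → sum 90
19 2 20 18 8 12 → sum 79
2 20 18 8 12 6 → sum 66
Highest of these is 117.

117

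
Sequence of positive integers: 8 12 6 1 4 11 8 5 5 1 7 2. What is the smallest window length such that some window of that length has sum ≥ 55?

8

add 8: running sum 8 < 55
add 12: running sum 20 < 55
add 6: running sum 26 < 55
add 1: running sum 27 < 55
add 4: running sum 31 < 55
add 11: running sum 42 < 55
add 8: running sum 50 < 55
end 7: [8, 12, 6, 1, 4, 11, 8, 5] sum 55, len 8
end 8: [8, 12, 6, 1, 4, 11, 8, 5, 5] sum 60, len 9
end 9: [8, 12, 6, 1, 4, 11, 8, 5, 5, 1] sum 61, len 10
end 10: [12, 6, 1, 4, 11, 8, 5, 5, 1, 7] sum 60, len 10
end 11: [12, 6, 1, 4, 11, 8, 5, 5, 1, 7, 2] sum 62, len 11
Shortest qualifying length: 8.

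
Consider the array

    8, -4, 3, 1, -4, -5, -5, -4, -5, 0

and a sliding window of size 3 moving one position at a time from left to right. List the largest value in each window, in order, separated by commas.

[8, -4, 3] → max 8
[-4, 3, 1] → max 3
[3, 1, -4] → max 3
[1, -4, -5] → max 1
[-4, -5, -5] → max -4
[-5, -5, -4] → max -4
[-5, -4, -5] → max -4
[-4, -5, 0] → max 0

8, 3, 3, 1, -4, -4, -4, 0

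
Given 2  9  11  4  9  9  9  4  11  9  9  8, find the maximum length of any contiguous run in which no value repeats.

add 2: [2] len 1
add 9: [2, 9] len 2
add 11: [2, 9, 11] len 3
add 4: [2, 9, 11, 4] len 4
add 9 (repeat 9, move left end past it): [11, 4, 9] len 3
add 9 (repeat 9, move left end past it): [9] len 1
add 9 (repeat 9, move left end past it): [9] len 1
add 4: [9, 4] len 2
add 11: [9, 4, 11] len 3
add 9 (repeat 9, move left end past it): [4, 11, 9] len 3
add 9 (repeat 9, move left end past it): [9] len 1
add 8: [9, 8] len 2
Longest all-distinct length: 4.

4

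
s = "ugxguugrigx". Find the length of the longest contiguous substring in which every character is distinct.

[u] len 1
[u, g] len 2
[u, g, x] len 3
[x, g] len 2
[x, g, u] len 3
[u] len 1
[u, g] len 2
[u, g, r] len 3
[u, g, r, i] len 4
[r, i, g] len 3
[r, i, g, x] len 4
Longest all-distinct length: 4.

4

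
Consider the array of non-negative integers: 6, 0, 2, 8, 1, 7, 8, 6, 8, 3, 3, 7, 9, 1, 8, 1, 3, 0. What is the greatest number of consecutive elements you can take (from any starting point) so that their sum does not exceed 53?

11

→ 6: sum 6, len 1
→ 0: sum 6, len 2
→ 2: sum 8, len 3
→ 8: sum 16, len 4
→ 1: sum 17, len 5
→ 7: sum 24, len 6
→ 8: sum 32, len 7
→ 6: sum 38, len 8
→ 8: sum 46, len 9
→ 3: sum 49, len 10
→ 3: sum 52, len 11
→ 7 (dropped 6): sum 53, len 11
→ 9 (dropped 0, 2, 8): sum 52, len 9
→ 1: sum 53, len 10
→ 8 (dropped 1, 7): sum 53, len 9
→ 1 (dropped 8): sum 46, len 9
→ 3: sum 49, len 10
→ 0: sum 49, len 11
Longest length seen: 11.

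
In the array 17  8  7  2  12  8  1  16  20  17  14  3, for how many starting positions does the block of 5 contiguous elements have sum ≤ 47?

4

(17, 8, 7, 2, 12) → sum 46  ≤ 47 ✓
(8, 7, 2, 12, 8) → sum 37  ≤ 47 ✓
(7, 2, 12, 8, 1) → sum 30  ≤ 47 ✓
(2, 12, 8, 1, 16) → sum 39  ≤ 47 ✓
(12, 8, 1, 16, 20) → sum 57
(8, 1, 16, 20, 17) → sum 62
(1, 16, 20, 17, 14) → sum 68
(16, 20, 17, 14, 3) → sum 70
4 windows satisfy the condition.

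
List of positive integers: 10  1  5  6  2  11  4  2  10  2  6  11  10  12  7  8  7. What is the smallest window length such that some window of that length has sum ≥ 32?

3

add 10: running sum 10 < 32
add 1: running sum 11 < 32
add 5: running sum 16 < 32
add 6: running sum 22 < 32
add 2: running sum 24 < 32
end 5: [10, 1, 5, 6, 2, 11] sum 35, len 6
end 6: [10, 1, 5, 6, 2, 11, 4] sum 39, len 7
end 7: [10, 1, 5, 6, 2, 11, 4, 2] sum 41, len 8
end 8: [6, 2, 11, 4, 2, 10] sum 35, len 6
end 9: [6, 2, 11, 4, 2, 10, 2] sum 37, len 7
end 10: [11, 4, 2, 10, 2, 6] sum 35, len 6
end 11: [4, 2, 10, 2, 6, 11] sum 35, len 6
end 12: [10, 2, 6, 11, 10] sum 39, len 5
end 13: [11, 10, 12] sum 33, len 3
end 14: [11, 10, 12, 7] sum 40, len 4
end 15: [10, 12, 7, 8] sum 37, len 4
end 16: [12, 7, 8, 7] sum 34, len 4
Shortest qualifying length: 3.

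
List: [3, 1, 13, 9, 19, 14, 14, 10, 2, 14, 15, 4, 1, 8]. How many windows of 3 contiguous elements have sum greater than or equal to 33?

(3, 1, 13) → sum 17
(1, 13, 9) → sum 23
(13, 9, 19) → sum 41  ≥ 33 ✓
(9, 19, 14) → sum 42  ≥ 33 ✓
(19, 14, 14) → sum 47  ≥ 33 ✓
(14, 14, 10) → sum 38  ≥ 33 ✓
(14, 10, 2) → sum 26
(10, 2, 14) → sum 26
(2, 14, 15) → sum 31
(14, 15, 4) → sum 33  ≥ 33 ✓
(15, 4, 1) → sum 20
(4, 1, 8) → sum 13
5 windows satisfy the condition.

5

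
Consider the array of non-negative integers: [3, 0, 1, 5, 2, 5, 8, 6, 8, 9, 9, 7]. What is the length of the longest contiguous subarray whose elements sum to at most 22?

[3] sum 3 len 1
[3, 0] sum 3 len 2
[3, 0, 1] sum 4 len 3
[3, 0, 1, 5] sum 9 len 4
[3, 0, 1, 5, 2] sum 11 len 5
[3, 0, 1, 5, 2, 5] sum 16 len 6
[0, 1, 5, 2, 5, 8] sum 21 len 6
[2, 5, 8, 6] sum 21 len 4
[8, 6, 8] sum 22 len 3
[8, 9] sum 17 len 2
[9, 9] sum 18 len 2
[9, 7] sum 16 len 2
Longest length seen: 6.

6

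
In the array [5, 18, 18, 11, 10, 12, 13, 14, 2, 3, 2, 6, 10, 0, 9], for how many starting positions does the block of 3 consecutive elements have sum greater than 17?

5 18 18 → sum 41  > 17 ✓
18 18 11 → sum 47  > 17 ✓
18 11 10 → sum 39  > 17 ✓
11 10 12 → sum 33  > 17 ✓
10 12 13 → sum 35  > 17 ✓
12 13 14 → sum 39  > 17 ✓
13 14 2 → sum 29  > 17 ✓
14 2 3 → sum 19  > 17 ✓
2 3 2 → sum 7
3 2 6 → sum 11
2 6 10 → sum 18  > 17 ✓
6 10 0 → sum 16
10 0 9 → sum 19  > 17 ✓
10 windows satisfy the condition.

10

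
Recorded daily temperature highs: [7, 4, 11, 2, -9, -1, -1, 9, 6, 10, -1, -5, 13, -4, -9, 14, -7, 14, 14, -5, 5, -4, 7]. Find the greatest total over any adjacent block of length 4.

[7, 4, 11, 2] → sum 24
[4, 11, 2, -9] → sum 8
[11, 2, -9, -1] → sum 3
[2, -9, -1, -1] → sum -9
[-9, -1, -1, 9] → sum -2
[-1, -1, 9, 6] → sum 13
[-1, 9, 6, 10] → sum 24
[9, 6, 10, -1] → sum 24
[6, 10, -1, -5] → sum 10
[10, -1, -5, 13] → sum 17
[-1, -5, 13, -4] → sum 3
[-5, 13, -4, -9] → sum -5
[13, -4, -9, 14] → sum 14
[-4, -9, 14, -7] → sum -6
[-9, 14, -7, 14] → sum 12
[14, -7, 14, 14] → sum 35
[-7, 14, 14, -5] → sum 16
[14, 14, -5, 5] → sum 28
[14, -5, 5, -4] → sum 10
[-5, 5, -4, 7] → sum 3
Greatest of these is 35.

35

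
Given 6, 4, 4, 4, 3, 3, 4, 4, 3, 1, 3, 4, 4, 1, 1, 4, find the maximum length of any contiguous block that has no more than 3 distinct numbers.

15

add 6: window [6] (1 distinct), len 1
add 4: window [6, 4] (2 distinct), len 2
add 4: window [6, 4, 4] (2 distinct), len 3
add 4: window [6, 4, 4, 4] (2 distinct), len 4
add 3: window [6, 4, 4, 4, 3] (3 distinct), len 5
add 3: window [6, 4, 4, 4, 3, 3] (3 distinct), len 6
add 4: window [6, 4, 4, 4, 3, 3, 4] (3 distinct), len 7
add 4: window [6, 4, 4, 4, 3, 3, 4, 4] (3 distinct), len 8
add 3: window [6, 4, 4, 4, 3, 3, 4, 4, 3] (3 distinct), len 9
add 1: window [4, 4, 4, 3, 3, 4, 4, 3, 1] (3 distinct), len 9
add 3: window [4, 4, 4, 3, 3, 4, 4, 3, 1, 3] (3 distinct), len 10
add 4: window [4, 4, 4, 3, 3, 4, 4, 3, 1, 3, 4] (3 distinct), len 11
add 4: window [4, 4, 4, 3, 3, 4, 4, 3, 1, 3, 4, 4] (3 distinct), len 12
add 1: window [4, 4, 4, 3, 3, 4, 4, 3, 1, 3, 4, 4, 1] (3 distinct), len 13
add 1: window [4, 4, 4, 3, 3, 4, 4, 3, 1, 3, 4, 4, 1, 1] (3 distinct), len 14
add 4: window [4, 4, 4, 3, 3, 4, 4, 3, 1, 3, 4, 4, 1, 1, 4] (3 distinct), len 15
Longest length with ≤3 distinct: 15.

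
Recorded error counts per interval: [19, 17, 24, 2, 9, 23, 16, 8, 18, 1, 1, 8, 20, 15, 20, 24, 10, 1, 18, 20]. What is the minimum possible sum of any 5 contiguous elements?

36

(19, 17, 24, 2, 9) → sum 71
(17, 24, 2, 9, 23) → sum 75
(24, 2, 9, 23, 16) → sum 74
(2, 9, 23, 16, 8) → sum 58
(9, 23, 16, 8, 18) → sum 74
(23, 16, 8, 18, 1) → sum 66
(16, 8, 18, 1, 1) → sum 44
(8, 18, 1, 1, 8) → sum 36
(18, 1, 1, 8, 20) → sum 48
(1, 1, 8, 20, 15) → sum 45
(1, 8, 20, 15, 20) → sum 64
(8, 20, 15, 20, 24) → sum 87
(20, 15, 20, 24, 10) → sum 89
(15, 20, 24, 10, 1) → sum 70
(20, 24, 10, 1, 18) → sum 73
(24, 10, 1, 18, 20) → sum 73
Minimum of these is 36.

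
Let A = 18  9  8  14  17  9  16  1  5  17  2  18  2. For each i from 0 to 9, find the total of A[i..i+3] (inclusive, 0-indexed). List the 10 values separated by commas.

49, 48, 48, 56, 43, 31, 39, 25, 42, 39

Sliding a size-4 window across the 13 values:
(18, 9, 8, 14) → sum 49
(9, 8, 14, 17) → sum 48
(8, 14, 17, 9) → sum 48
(14, 17, 9, 16) → sum 56
(17, 9, 16, 1) → sum 43
(9, 16, 1, 5) → sum 31
(16, 1, 5, 17) → sum 39
(1, 5, 17, 2) → sum 25
(5, 17, 2, 18) → sum 42
(17, 2, 18, 2) → sum 39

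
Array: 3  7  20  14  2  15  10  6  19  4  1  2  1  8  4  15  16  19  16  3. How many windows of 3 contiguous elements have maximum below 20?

(3, 7, 20) → max 20
(7, 20, 14) → max 20
(20, 14, 2) → max 20
(14, 2, 15) → max 15  < 20 ✓
(2, 15, 10) → max 15  < 20 ✓
(15, 10, 6) → max 15  < 20 ✓
(10, 6, 19) → max 19  < 20 ✓
(6, 19, 4) → max 19  < 20 ✓
(19, 4, 1) → max 19  < 20 ✓
(4, 1, 2) → max 4  < 20 ✓
(1, 2, 1) → max 2  < 20 ✓
(2, 1, 8) → max 8  < 20 ✓
(1, 8, 4) → max 8  < 20 ✓
(8, 4, 15) → max 15  < 20 ✓
(4, 15, 16) → max 16  < 20 ✓
(15, 16, 19) → max 19  < 20 ✓
(16, 19, 16) → max 19  < 20 ✓
(19, 16, 3) → max 19  < 20 ✓
15 windows satisfy the condition.

15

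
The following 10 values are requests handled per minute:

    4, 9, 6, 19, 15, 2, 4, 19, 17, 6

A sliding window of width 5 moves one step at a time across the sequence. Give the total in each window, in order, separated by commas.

53, 51, 46, 59, 57, 48

4 9 6 19 15 → sum 53
9 6 19 15 2 → sum 51
6 19 15 2 4 → sum 46
19 15 2 4 19 → sum 59
15 2 4 19 17 → sum 57
2 4 19 17 6 → sum 48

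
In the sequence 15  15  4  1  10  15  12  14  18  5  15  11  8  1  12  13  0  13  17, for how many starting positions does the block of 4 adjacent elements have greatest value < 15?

(15, 15, 4, 1) → max 15
(15, 4, 1, 10) → max 15
(4, 1, 10, 15) → max 15
(1, 10, 15, 12) → max 15
(10, 15, 12, 14) → max 15
(15, 12, 14, 18) → max 18
(12, 14, 18, 5) → max 18
(14, 18, 5, 15) → max 18
(18, 5, 15, 11) → max 18
(5, 15, 11, 8) → max 15
(15, 11, 8, 1) → max 15
(11, 8, 1, 12) → max 12  < 15 ✓
(8, 1, 12, 13) → max 13  < 15 ✓
(1, 12, 13, 0) → max 13  < 15 ✓
(12, 13, 0, 13) → max 13  < 15 ✓
(13, 0, 13, 17) → max 17
4 windows satisfy the condition.

4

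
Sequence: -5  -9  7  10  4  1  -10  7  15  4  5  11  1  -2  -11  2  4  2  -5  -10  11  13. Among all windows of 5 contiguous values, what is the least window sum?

Window sums for each of the 18 positions:
-5 -9 7 10 4 → sum 7
-9 7 10 4 1 → sum 13
7 10 4 1 -10 → sum 12
10 4 1 -10 7 → sum 12
4 1 -10 7 15 → sum 17
1 -10 7 15 4 → sum 17
-10 7 15 4 5 → sum 21
7 15 4 5 11 → sum 42
15 4 5 11 1 → sum 36
4 5 11 1 -2 → sum 19
5 11 1 -2 -11 → sum 4
11 1 -2 -11 2 → sum 1
1 -2 -11 2 4 → sum -6
-2 -11 2 4 2 → sum -5
-11 2 4 2 -5 → sum -8
2 4 2 -5 -10 → sum -7
4 2 -5 -10 11 → sum 2
2 -5 -10 11 13 → sum 11
Least of these is -8.

-8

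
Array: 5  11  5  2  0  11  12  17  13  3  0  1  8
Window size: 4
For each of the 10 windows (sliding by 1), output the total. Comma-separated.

(5, 11, 5, 2) → sum 23
(11, 5, 2, 0) → sum 18
(5, 2, 0, 11) → sum 18
(2, 0, 11, 12) → sum 25
(0, 11, 12, 17) → sum 40
(11, 12, 17, 13) → sum 53
(12, 17, 13, 3) → sum 45
(17, 13, 3, 0) → sum 33
(13, 3, 0, 1) → sum 17
(3, 0, 1, 8) → sum 12

23, 18, 18, 25, 40, 53, 45, 33, 17, 12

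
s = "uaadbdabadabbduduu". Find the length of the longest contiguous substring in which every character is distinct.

3

[u] len 1
[u, a] len 2
[a] len 1
[a, d] len 2
[a, d, b] len 3
[b, d] len 2
[b, d, a] len 3
[d, a, b] len 3
[b, a] len 2
[b, a, d] len 3
[d, a] len 2
[d, a, b] len 3
[b] len 1
[b, d] len 2
[b, d, u] len 3
[u, d] len 2
[d, u] len 2
[u] len 1
Longest all-distinct length: 3.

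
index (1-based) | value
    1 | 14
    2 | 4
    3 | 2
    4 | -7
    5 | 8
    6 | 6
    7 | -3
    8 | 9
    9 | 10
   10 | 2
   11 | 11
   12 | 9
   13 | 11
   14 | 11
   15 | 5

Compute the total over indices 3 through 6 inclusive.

Elements at indices 3..6: 2, -7, 8, 6
sum(2, -7, 8, 6) = 9

9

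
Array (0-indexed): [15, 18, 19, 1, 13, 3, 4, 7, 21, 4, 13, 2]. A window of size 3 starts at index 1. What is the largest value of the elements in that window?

19

Elements at indices 1..3: 18, 19, 1
max(18, 19, 1) = 19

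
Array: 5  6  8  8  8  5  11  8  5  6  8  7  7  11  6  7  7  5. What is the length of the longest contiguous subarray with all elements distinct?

[5] len 1
[5, 6] len 2
[5, 6, 8] len 3
[8] len 1
[8] len 1
[8, 5] len 2
[8, 5, 11] len 3
[5, 11, 8] len 3
[11, 8, 5] len 3
[11, 8, 5, 6] len 4
[5, 6, 8] len 3
[5, 6, 8, 7] len 4
[7] len 1
[7, 11] len 2
[7, 11, 6] len 3
[11, 6, 7] len 3
[7] len 1
[7, 5] len 2
Longest all-distinct length: 4.

4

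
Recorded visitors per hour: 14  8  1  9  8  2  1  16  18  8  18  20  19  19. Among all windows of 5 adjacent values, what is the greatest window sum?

84

Window sums for each of the 10 positions:
14 8 1 9 8 → sum 40
8 1 9 8 2 → sum 28
1 9 8 2 1 → sum 21
9 8 2 1 16 → sum 36
8 2 1 16 18 → sum 45
2 1 16 18 8 → sum 45
1 16 18 8 18 → sum 61
16 18 8 18 20 → sum 80
18 8 18 20 19 → sum 83
8 18 20 19 19 → sum 84
Greatest of these is 84.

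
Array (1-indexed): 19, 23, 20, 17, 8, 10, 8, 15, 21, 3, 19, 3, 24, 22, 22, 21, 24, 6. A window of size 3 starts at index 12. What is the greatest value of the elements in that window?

24

Elements at indices 12..14: 3, 24, 22
max(3, 24, 22) = 24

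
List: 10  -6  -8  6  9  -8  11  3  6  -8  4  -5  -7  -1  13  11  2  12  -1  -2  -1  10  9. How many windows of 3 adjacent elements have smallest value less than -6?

12

(10, -6, -8) → min -8  < -6 ✓
(-6, -8, 6) → min -8  < -6 ✓
(-8, 6, 9) → min -8  < -6 ✓
(6, 9, -8) → min -8  < -6 ✓
(9, -8, 11) → min -8  < -6 ✓
(-8, 11, 3) → min -8  < -6 ✓
(11, 3, 6) → min 3
(3, 6, -8) → min -8  < -6 ✓
(6, -8, 4) → min -8  < -6 ✓
(-8, 4, -5) → min -8  < -6 ✓
(4, -5, -7) → min -7  < -6 ✓
(-5, -7, -1) → min -7  < -6 ✓
(-7, -1, 13) → min -7  < -6 ✓
(-1, 13, 11) → min -1
(13, 11, 2) → min 2
(11, 2, 12) → min 2
(2, 12, -1) → min -1
(12, -1, -2) → min -2
(-1, -2, -1) → min -2
(-2, -1, 10) → min -2
(-1, 10, 9) → min -1
12 windows satisfy the condition.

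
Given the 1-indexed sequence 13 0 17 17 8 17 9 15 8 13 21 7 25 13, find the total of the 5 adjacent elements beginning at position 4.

66

Elements at indices 4..8: 17, 8, 17, 9, 15
sum(17, 8, 17, 9, 15) = 66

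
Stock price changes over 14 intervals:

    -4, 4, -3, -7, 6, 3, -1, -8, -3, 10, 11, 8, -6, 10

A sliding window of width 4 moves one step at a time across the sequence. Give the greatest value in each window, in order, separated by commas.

Sliding a size-4 window across the 14 values:
(-4, 4, -3, -7) → max 4
(4, -3, -7, 6) → max 6
(-3, -7, 6, 3) → max 6
(-7, 6, 3, -1) → max 6
(6, 3, -1, -8) → max 6
(3, -1, -8, -3) → max 3
(-1, -8, -3, 10) → max 10
(-8, -3, 10, 11) → max 11
(-3, 10, 11, 8) → max 11
(10, 11, 8, -6) → max 11
(11, 8, -6, 10) → max 11

4, 6, 6, 6, 6, 3, 10, 11, 11, 11, 11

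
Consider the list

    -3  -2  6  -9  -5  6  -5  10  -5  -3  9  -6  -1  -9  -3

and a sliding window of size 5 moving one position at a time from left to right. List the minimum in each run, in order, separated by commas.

(-3, -2, 6, -9, -5) → min -9
(-2, 6, -9, -5, 6) → min -9
(6, -9, -5, 6, -5) → min -9
(-9, -5, 6, -5, 10) → min -9
(-5, 6, -5, 10, -5) → min -5
(6, -5, 10, -5, -3) → min -5
(-5, 10, -5, -3, 9) → min -5
(10, -5, -3, 9, -6) → min -6
(-5, -3, 9, -6, -1) → min -6
(-3, 9, -6, -1, -9) → min -9
(9, -6, -1, -9, -3) → min -9

-9, -9, -9, -9, -5, -5, -5, -6, -6, -9, -9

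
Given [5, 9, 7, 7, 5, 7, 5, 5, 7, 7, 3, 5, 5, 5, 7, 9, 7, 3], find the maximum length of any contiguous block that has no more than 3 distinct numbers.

Extend right; when distinct count exceeds 3, shrink from the left:
add 5: window [5] (1 distinct), len 1
add 9: window [5, 9] (2 distinct), len 2
add 7: window [5, 9, 7] (3 distinct), len 3
add 7: window [5, 9, 7, 7] (3 distinct), len 4
add 5: window [5, 9, 7, 7, 5] (3 distinct), len 5
add 7: window [5, 9, 7, 7, 5, 7] (3 distinct), len 6
add 5: window [5, 9, 7, 7, 5, 7, 5] (3 distinct), len 7
add 5: window [5, 9, 7, 7, 5, 7, 5, 5] (3 distinct), len 8
add 7: window [5, 9, 7, 7, 5, 7, 5, 5, 7] (3 distinct), len 9
add 7: window [5, 9, 7, 7, 5, 7, 5, 5, 7, 7] (3 distinct), len 10
add 3: window [7, 7, 5, 7, 5, 5, 7, 7, 3] (3 distinct), len 9
add 5: window [7, 7, 5, 7, 5, 5, 7, 7, 3, 5] (3 distinct), len 10
add 5: window [7, 7, 5, 7, 5, 5, 7, 7, 3, 5, 5] (3 distinct), len 11
add 5: window [7, 7, 5, 7, 5, 5, 7, 7, 3, 5, 5, 5] (3 distinct), len 12
add 7: window [7, 7, 5, 7, 5, 5, 7, 7, 3, 5, 5, 5, 7] (3 distinct), len 13
add 9: window [5, 5, 5, 7, 9] (3 distinct), len 5
add 7: window [5, 5, 5, 7, 9, 7] (3 distinct), len 6
add 3: window [7, 9, 7, 3] (3 distinct), len 4
Longest length with ≤3 distinct: 13.

13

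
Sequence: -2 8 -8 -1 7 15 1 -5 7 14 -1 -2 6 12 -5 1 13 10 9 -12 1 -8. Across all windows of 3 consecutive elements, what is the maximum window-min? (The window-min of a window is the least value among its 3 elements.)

9

(-2, 8, -8) → min -8
(8, -8, -1) → min -8
(-8, -1, 7) → min -8
(-1, 7, 15) → min -1
(7, 15, 1) → min 1
(15, 1, -5) → min -5
(1, -5, 7) → min -5
(-5, 7, 14) → min -5
(7, 14, -1) → min -1
(14, -1, -2) → min -2
(-1, -2, 6) → min -2
(-2, 6, 12) → min -2
(6, 12, -5) → min -5
(12, -5, 1) → min -5
(-5, 1, 13) → min -5
(1, 13, 10) → min 1
(13, 10, 9) → min 9
(10, 9, -12) → min -12
(9, -12, 1) → min -12
(-12, 1, -8) → min -12
Maximum of these is 9.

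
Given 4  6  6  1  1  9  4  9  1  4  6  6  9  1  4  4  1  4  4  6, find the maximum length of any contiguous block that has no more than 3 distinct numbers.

7

Extend right; when distinct count exceeds 3, shrink from the left:
[4] 1 distinct, len 1
[4, 6] 2 distinct, len 2
[4, 6, 6] 2 distinct, len 3
[4, 6, 6, 1] 3 distinct, len 4
[4, 6, 6, 1, 1] 3 distinct, len 5
[6, 6, 1, 1, 9] 3 distinct, len 5
[1, 1, 9, 4] 3 distinct, len 4
[1, 1, 9, 4, 9] 3 distinct, len 5
[1, 1, 9, 4, 9, 1] 3 distinct, len 6
[1, 1, 9, 4, 9, 1, 4] 3 distinct, len 7
[1, 4, 6] 3 distinct, len 3
[1, 4, 6, 6] 3 distinct, len 4
[4, 6, 6, 9] 3 distinct, len 4
[6, 6, 9, 1] 3 distinct, len 4
[9, 1, 4] 3 distinct, len 3
[9, 1, 4, 4] 3 distinct, len 4
[9, 1, 4, 4, 1] 3 distinct, len 5
[9, 1, 4, 4, 1, 4] 3 distinct, len 6
[9, 1, 4, 4, 1, 4, 4] 3 distinct, len 7
[1, 4, 4, 1, 4, 4, 6] 3 distinct, len 7
Longest length with ≤3 distinct: 7.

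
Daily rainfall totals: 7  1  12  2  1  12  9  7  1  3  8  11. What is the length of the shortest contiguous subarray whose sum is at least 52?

8

Extend right; whenever the sum reaches 52, record the length and shrink from the left:
add 7: running sum 7 < 52
add 1: running sum 8 < 52
add 12: running sum 20 < 52
add 2: running sum 22 < 52
add 1: running sum 23 < 52
add 12: running sum 35 < 52
add 9: running sum 44 < 52
add 7: running sum 51 < 52
add 1: shortest ending here [7, 1, 12, 2, 1, 12, 9, 7, 1] sum 52, len 9
add 3: shortest ending here [7, 1, 12, 2, 1, 12, 9, 7, 1, 3] sum 55, len 10
add 8: shortest ending here [12, 2, 1, 12, 9, 7, 1, 3, 8] sum 55, len 9
add 11: shortest ending here [1, 12, 9, 7, 1, 3, 8, 11] sum 52, len 8
Shortest qualifying length: 8.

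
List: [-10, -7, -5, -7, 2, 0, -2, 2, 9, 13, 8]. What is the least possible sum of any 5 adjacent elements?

-27

[-10, -7, -5, -7, 2] → sum -27
[-7, -5, -7, 2, 0] → sum -17
[-5, -7, 2, 0, -2] → sum -12
[-7, 2, 0, -2, 2] → sum -5
[2, 0, -2, 2, 9] → sum 11
[0, -2, 2, 9, 13] → sum 22
[-2, 2, 9, 13, 8] → sum 30
Least of these is -27.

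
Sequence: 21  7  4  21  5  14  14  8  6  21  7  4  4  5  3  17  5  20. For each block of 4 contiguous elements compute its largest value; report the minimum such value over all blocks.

5

[21, 7, 4, 21] → max 21
[7, 4, 21, 5] → max 21
[4, 21, 5, 14] → max 21
[21, 5, 14, 14] → max 21
[5, 14, 14, 8] → max 14
[14, 14, 8, 6] → max 14
[14, 8, 6, 21] → max 21
[8, 6, 21, 7] → max 21
[6, 21, 7, 4] → max 21
[21, 7, 4, 4] → max 21
[7, 4, 4, 5] → max 7
[4, 4, 5, 3] → max 5
[4, 5, 3, 17] → max 17
[5, 3, 17, 5] → max 17
[3, 17, 5, 20] → max 20
Minimum of these is 5.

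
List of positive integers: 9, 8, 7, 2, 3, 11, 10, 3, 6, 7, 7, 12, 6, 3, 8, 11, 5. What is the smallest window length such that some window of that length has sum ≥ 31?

4

add 9: running sum 9 < 31
add 8: running sum 17 < 31
add 7: running sum 24 < 31
add 2: running sum 26 < 31
add 3: running sum 29 < 31
add 11: shortest ending here [8, 7, 2, 3, 11] sum 31, len 5
add 10: shortest ending here [7, 2, 3, 11, 10] sum 33, len 5
add 3: shortest ending here [7, 2, 3, 11, 10, 3] sum 36, len 6
add 6: shortest ending here [3, 11, 10, 3, 6] sum 33, len 5
add 7: shortest ending here [11, 10, 3, 6, 7] sum 37, len 5
add 7: shortest ending here [10, 3, 6, 7, 7] sum 33, len 5
add 12: shortest ending here [6, 7, 7, 12] sum 32, len 4
add 6: shortest ending here [7, 7, 12, 6] sum 32, len 4
add 3: shortest ending here [7, 7, 12, 6, 3] sum 35, len 5
add 8: shortest ending here [7, 12, 6, 3, 8] sum 36, len 5
add 11: shortest ending here [12, 6, 3, 8, 11] sum 40, len 5
add 5: shortest ending here [6, 3, 8, 11, 5] sum 33, len 5
Shortest qualifying length: 4.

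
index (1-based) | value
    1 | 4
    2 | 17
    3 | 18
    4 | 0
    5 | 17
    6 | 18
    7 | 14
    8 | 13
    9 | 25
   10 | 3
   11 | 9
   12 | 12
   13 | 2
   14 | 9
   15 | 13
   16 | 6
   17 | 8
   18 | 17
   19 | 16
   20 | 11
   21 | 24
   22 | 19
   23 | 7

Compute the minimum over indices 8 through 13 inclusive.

Elements at indices 8..13: 13, 25, 3, 9, 12, 2
min(13, 25, 3, 9, 12, 2) = 2

2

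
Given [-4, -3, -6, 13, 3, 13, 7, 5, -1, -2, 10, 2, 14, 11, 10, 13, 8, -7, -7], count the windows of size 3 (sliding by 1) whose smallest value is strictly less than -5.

-4 -3 -6 → min -6  < -5 ✓
-3 -6 13 → min -6  < -5 ✓
-6 13 3 → min -6  < -5 ✓
13 3 13 → min 3
3 13 7 → min 3
13 7 5 → min 5
7 5 -1 → min -1
5 -1 -2 → min -2
-1 -2 10 → min -2
-2 10 2 → min -2
10 2 14 → min 2
2 14 11 → min 2
14 11 10 → min 10
11 10 13 → min 10
10 13 8 → min 8
13 8 -7 → min -7  < -5 ✓
8 -7 -7 → min -7  < -5 ✓
5 windows satisfy the condition.

5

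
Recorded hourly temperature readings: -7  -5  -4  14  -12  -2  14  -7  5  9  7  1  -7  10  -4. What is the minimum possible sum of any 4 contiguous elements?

[-7, -5, -4, 14] → sum -2
[-5, -4, 14, -12] → sum -7
[-4, 14, -12, -2] → sum -4
[14, -12, -2, 14] → sum 14
[-12, -2, 14, -7] → sum -7
[-2, 14, -7, 5] → sum 10
[14, -7, 5, 9] → sum 21
[-7, 5, 9, 7] → sum 14
[5, 9, 7, 1] → sum 22
[9, 7, 1, -7] → sum 10
[7, 1, -7, 10] → sum 11
[1, -7, 10, -4] → sum 0
Minimum of these is -7.

-7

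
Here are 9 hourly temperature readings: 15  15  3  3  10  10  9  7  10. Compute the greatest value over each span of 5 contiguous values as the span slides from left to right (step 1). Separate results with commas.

15, 15, 10, 10, 10

[15, 15, 3, 3, 10] → max 15
[15, 3, 3, 10, 10] → max 15
[3, 3, 10, 10, 9] → max 10
[3, 10, 10, 9, 7] → max 10
[10, 10, 9, 7, 10] → max 10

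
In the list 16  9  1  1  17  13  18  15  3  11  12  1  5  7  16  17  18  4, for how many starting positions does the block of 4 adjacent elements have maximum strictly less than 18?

9

16 9 1 1 → max 16  < 18 ✓
9 1 1 17 → max 17  < 18 ✓
1 1 17 13 → max 17  < 18 ✓
1 17 13 18 → max 18
17 13 18 15 → max 18
13 18 15 3 → max 18
18 15 3 11 → max 18
15 3 11 12 → max 15  < 18 ✓
3 11 12 1 → max 12  < 18 ✓
11 12 1 5 → max 12  < 18 ✓
12 1 5 7 → max 12  < 18 ✓
1 5 7 16 → max 16  < 18 ✓
5 7 16 17 → max 17  < 18 ✓
7 16 17 18 → max 18
16 17 18 4 → max 18
9 windows satisfy the condition.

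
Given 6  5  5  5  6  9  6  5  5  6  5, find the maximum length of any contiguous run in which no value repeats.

[6] len 1
[6, 5] len 2
[5] len 1
[5] len 1
[5, 6] len 2
[5, 6, 9] len 3
[9, 6] len 2
[9, 6, 5] len 3
[5] len 1
[5, 6] len 2
[6, 5] len 2
Longest all-distinct length: 3.

3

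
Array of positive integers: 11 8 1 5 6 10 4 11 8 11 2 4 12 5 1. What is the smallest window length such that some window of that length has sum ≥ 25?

add 11: running sum 11 < 25
add 8: running sum 19 < 25
add 1: running sum 20 < 25
add 5: shortest ending here [11, 8, 1, 5] sum 25, len 4
add 6: shortest ending here [11, 8, 1, 5, 6] sum 31, len 5
add 10: shortest ending here [8, 1, 5, 6, 10] sum 30, len 5
add 4: shortest ending here [5, 6, 10, 4] sum 25, len 4
add 11: shortest ending here [10, 4, 11] sum 25, len 3
add 8: shortest ending here [10, 4, 11, 8] sum 33, len 4
add 11: shortest ending here [11, 8, 11] sum 30, len 3
add 2: shortest ending here [11, 8, 11, 2] sum 32, len 4
add 4: shortest ending here [8, 11, 2, 4] sum 25, len 4
add 12: shortest ending here [11, 2, 4, 12] sum 29, len 4
add 5: shortest ending here [11, 2, 4, 12, 5] sum 34, len 5
add 1: shortest ending here [11, 2, 4, 12, 5, 1] sum 35, len 6
Shortest qualifying length: 3.

3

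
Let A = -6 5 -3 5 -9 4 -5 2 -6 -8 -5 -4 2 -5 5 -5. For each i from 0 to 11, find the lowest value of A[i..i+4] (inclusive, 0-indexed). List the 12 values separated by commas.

-6 5 -3 5 -9 → min -9
5 -3 5 -9 4 → min -9
-3 5 -9 4 -5 → min -9
5 -9 4 -5 2 → min -9
-9 4 -5 2 -6 → min -9
4 -5 2 -6 -8 → min -8
-5 2 -6 -8 -5 → min -8
2 -6 -8 -5 -4 → min -8
-6 -8 -5 -4 2 → min -8
-8 -5 -4 2 -5 → min -8
-5 -4 2 -5 5 → min -5
-4 2 -5 5 -5 → min -5

-9, -9, -9, -9, -9, -8, -8, -8, -8, -8, -5, -5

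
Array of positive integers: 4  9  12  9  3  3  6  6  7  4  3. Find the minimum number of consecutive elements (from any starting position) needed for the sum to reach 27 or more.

3

add 4: running sum 4 < 27
add 9: running sum 13 < 27
add 12: running sum 25 < 27
add 9: shortest ending here [9, 12, 9] sum 30, len 3
add 3: shortest ending here [9, 12, 9, 3] sum 33, len 4
add 3: shortest ending here [12, 9, 3, 3] sum 27, len 4
add 6: shortest ending here [12, 9, 3, 3, 6] sum 33, len 5
add 6: shortest ending here [9, 3, 3, 6, 6] sum 27, len 5
add 7: shortest ending here [9, 3, 3, 6, 6, 7] sum 34, len 6
add 4: shortest ending here [3, 3, 6, 6, 7, 4] sum 29, len 6
add 3: shortest ending here [3, 6, 6, 7, 4, 3] sum 29, len 6
Shortest qualifying length: 3.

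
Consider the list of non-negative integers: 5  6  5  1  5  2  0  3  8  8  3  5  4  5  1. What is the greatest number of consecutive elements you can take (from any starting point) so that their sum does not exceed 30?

add 5: [5] sum 5, len 1
add 6: [5, 6] sum 11, len 2
add 5: [5, 6, 5] sum 16, len 3
add 1: [5, 6, 5, 1] sum 17, len 4
add 5: [5, 6, 5, 1, 5] sum 22, len 5
add 2: [5, 6, 5, 1, 5, 2] sum 24, len 6
add 0: [5, 6, 5, 1, 5, 2, 0] sum 24, len 7
add 3: [5, 6, 5, 1, 5, 2, 0, 3] sum 27, len 8
add 8: [6, 5, 1, 5, 2, 0, 3, 8] sum 30, len 8
add 8: [1, 5, 2, 0, 3, 8, 8] sum 27, len 7
add 3: [1, 5, 2, 0, 3, 8, 8, 3] sum 30, len 8
add 5: [2, 0, 3, 8, 8, 3, 5] sum 29, len 7
add 4: [8, 8, 3, 5, 4] sum 28, len 5
add 5: [8, 3, 5, 4, 5] sum 25, len 5
add 1: [8, 3, 5, 4, 5, 1] sum 26, len 6
Longest length seen: 8.

8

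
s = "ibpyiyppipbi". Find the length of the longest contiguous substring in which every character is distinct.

4

add i: [i] len 1
add b: [i, b] len 2
add p: [i, b, p] len 3
add y: [i, b, p, y] len 4
add i (repeat i, move left end past it): [b, p, y, i] len 4
add y (repeat y, move left end past it): [i, y] len 2
add p: [i, y, p] len 3
add p (repeat p, move left end past it): [p] len 1
add i: [p, i] len 2
add p (repeat p, move left end past it): [i, p] len 2
add b: [i, p, b] len 3
add i (repeat i, move left end past it): [p, b, i] len 3
Longest all-distinct length: 4.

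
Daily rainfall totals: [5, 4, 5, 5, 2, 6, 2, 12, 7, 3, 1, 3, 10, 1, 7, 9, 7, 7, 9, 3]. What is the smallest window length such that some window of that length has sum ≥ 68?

add 5: running sum 5 < 68
add 4: running sum 9 < 68
add 5: running sum 14 < 68
add 5: running sum 19 < 68
add 2: running sum 21 < 68
add 6: running sum 27 < 68
add 2: running sum 29 < 68
add 12: running sum 41 < 68
add 7: running sum 48 < 68
add 3: running sum 51 < 68
add 1: running sum 52 < 68
add 3: running sum 55 < 68
add 10: running sum 65 < 68
add 1: running sum 66 < 68
end 14: [4, 5, 5, 2, 6, 2, 12, 7, 3, 1, 3, 10, 1, 7] sum 68, len 14
end 15: [5, 2, 6, 2, 12, 7, 3, 1, 3, 10, 1, 7, 9] sum 68, len 13
end 16: [6, 2, 12, 7, 3, 1, 3, 10, 1, 7, 9, 7] sum 68, len 12
end 17: [2, 12, 7, 3, 1, 3, 10, 1, 7, 9, 7, 7] sum 69, len 12
end 18: [12, 7, 3, 1, 3, 10, 1, 7, 9, 7, 7, 9] sum 76, len 12
end 19: [12, 7, 3, 1, 3, 10, 1, 7, 9, 7, 7, 9, 3] sum 79, len 13
Shortest qualifying length: 12.

12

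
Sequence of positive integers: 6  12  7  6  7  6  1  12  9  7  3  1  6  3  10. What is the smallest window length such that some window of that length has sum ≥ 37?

5

add 6: running sum 6 < 37
add 12: running sum 18 < 37
add 7: running sum 25 < 37
add 6: running sum 31 < 37
add 7: shortest ending here [6, 12, 7, 6, 7] sum 38, len 5
add 6: shortest ending here [12, 7, 6, 7, 6] sum 38, len 5
add 1: shortest ending here [12, 7, 6, 7, 6, 1] sum 39, len 6
add 12: shortest ending here [7, 6, 7, 6, 1, 12] sum 39, len 6
add 9: shortest ending here [6, 7, 6, 1, 12, 9] sum 41, len 6
add 7: shortest ending here [7, 6, 1, 12, 9, 7] sum 42, len 6
add 3: shortest ending here [6, 1, 12, 9, 7, 3] sum 38, len 6
add 1: shortest ending here [6, 1, 12, 9, 7, 3, 1] sum 39, len 7
add 6: shortest ending here [12, 9, 7, 3, 1, 6] sum 38, len 6
add 3: shortest ending here [12, 9, 7, 3, 1, 6, 3] sum 41, len 7
add 10: shortest ending here [9, 7, 3, 1, 6, 3, 10] sum 39, len 7
Shortest qualifying length: 5.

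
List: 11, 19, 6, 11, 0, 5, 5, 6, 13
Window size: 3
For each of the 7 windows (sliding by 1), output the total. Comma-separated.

36, 36, 17, 16, 10, 16, 24

Sliding a size-3 window across the 9 values:
11 19 6 → sum 36
19 6 11 → sum 36
6 11 0 → sum 17
11 0 5 → sum 16
0 5 5 → sum 10
5 5 6 → sum 16
5 6 13 → sum 24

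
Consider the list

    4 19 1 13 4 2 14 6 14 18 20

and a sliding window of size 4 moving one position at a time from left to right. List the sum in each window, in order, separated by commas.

37, 37, 20, 33, 26, 36, 52, 58

Sliding a size-4 window across the 11 values:
4 19 1 13 → sum 37
19 1 13 4 → sum 37
1 13 4 2 → sum 20
13 4 2 14 → sum 33
4 2 14 6 → sum 26
2 14 6 14 → sum 36
14 6 14 18 → sum 52
6 14 18 20 → sum 58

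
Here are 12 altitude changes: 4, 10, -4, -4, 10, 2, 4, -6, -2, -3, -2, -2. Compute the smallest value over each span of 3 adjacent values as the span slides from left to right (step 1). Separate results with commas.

Sliding a size-3 window across the 12 values:
(4, 10, -4) → min -4
(10, -4, -4) → min -4
(-4, -4, 10) → min -4
(-4, 10, 2) → min -4
(10, 2, 4) → min 2
(2, 4, -6) → min -6
(4, -6, -2) → min -6
(-6, -2, -3) → min -6
(-2, -3, -2) → min -3
(-3, -2, -2) → min -3

-4, -4, -4, -4, 2, -6, -6, -6, -3, -3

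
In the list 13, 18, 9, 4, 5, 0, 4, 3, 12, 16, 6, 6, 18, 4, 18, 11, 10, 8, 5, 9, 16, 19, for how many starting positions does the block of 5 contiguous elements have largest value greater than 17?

13 18 9 4 5 → max 18  > 17 ✓
18 9 4 5 0 → max 18  > 17 ✓
9 4 5 0 4 → max 9
4 5 0 4 3 → max 5
5 0 4 3 12 → max 12
0 4 3 12 16 → max 16
4 3 12 16 6 → max 16
3 12 16 6 6 → max 16
12 16 6 6 18 → max 18  > 17 ✓
16 6 6 18 4 → max 18  > 17 ✓
6 6 18 4 18 → max 18  > 17 ✓
6 18 4 18 11 → max 18  > 17 ✓
18 4 18 11 10 → max 18  > 17 ✓
4 18 11 10 8 → max 18  > 17 ✓
18 11 10 8 5 → max 18  > 17 ✓
11 10 8 5 9 → max 11
10 8 5 9 16 → max 16
8 5 9 16 19 → max 19  > 17 ✓
10 windows satisfy the condition.

10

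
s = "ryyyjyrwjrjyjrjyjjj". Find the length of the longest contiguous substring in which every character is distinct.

[r] len 1
[r, y] len 2
[y] len 1
[y] len 1
[y, j] len 2
[j, y] len 2
[j, y, r] len 3
[j, y, r, w] len 4
[y, r, w, j] len 4
[w, j, r] len 3
[r, j] len 2
[r, j, y] len 3
[y, j] len 2
[y, j, r] len 3
[r, j] len 2
[r, j, y] len 3
[y, j] len 2
[j] len 1
[j] len 1
Longest all-distinct length: 4.

4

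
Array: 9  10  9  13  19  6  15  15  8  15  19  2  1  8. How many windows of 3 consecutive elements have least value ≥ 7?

6

(9, 10, 9) → min 9  ≥ 7 ✓
(10, 9, 13) → min 9  ≥ 7 ✓
(9, 13, 19) → min 9  ≥ 7 ✓
(13, 19, 6) → min 6
(19, 6, 15) → min 6
(6, 15, 15) → min 6
(15, 15, 8) → min 8  ≥ 7 ✓
(15, 8, 15) → min 8  ≥ 7 ✓
(8, 15, 19) → min 8  ≥ 7 ✓
(15, 19, 2) → min 2
(19, 2, 1) → min 1
(2, 1, 8) → min 1
6 windows satisfy the condition.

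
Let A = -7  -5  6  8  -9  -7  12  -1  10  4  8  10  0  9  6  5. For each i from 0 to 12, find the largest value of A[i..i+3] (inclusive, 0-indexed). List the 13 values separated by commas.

(-7, -5, 6, 8) → max 8
(-5, 6, 8, -9) → max 8
(6, 8, -9, -7) → max 8
(8, -9, -7, 12) → max 12
(-9, -7, 12, -1) → max 12
(-7, 12, -1, 10) → max 12
(12, -1, 10, 4) → max 12
(-1, 10, 4, 8) → max 10
(10, 4, 8, 10) → max 10
(4, 8, 10, 0) → max 10
(8, 10, 0, 9) → max 10
(10, 0, 9, 6) → max 10
(0, 9, 6, 5) → max 9

8, 8, 8, 12, 12, 12, 12, 10, 10, 10, 10, 10, 9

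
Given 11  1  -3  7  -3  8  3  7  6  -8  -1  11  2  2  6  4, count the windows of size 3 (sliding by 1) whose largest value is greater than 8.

4

11 1 -3 → max 11  > 8 ✓
1 -3 7 → max 7
-3 7 -3 → max 7
7 -3 8 → max 8
-3 8 3 → max 8
8 3 7 → max 8
3 7 6 → max 7
7 6 -8 → max 7
6 -8 -1 → max 6
-8 -1 11 → max 11  > 8 ✓
-1 11 2 → max 11  > 8 ✓
11 2 2 → max 11  > 8 ✓
2 2 6 → max 6
2 6 4 → max 6
4 windows satisfy the condition.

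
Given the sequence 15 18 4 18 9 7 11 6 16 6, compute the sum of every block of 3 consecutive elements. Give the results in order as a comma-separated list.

37, 40, 31, 34, 27, 24, 33, 28

(15, 18, 4) → sum 37
(18, 4, 18) → sum 40
(4, 18, 9) → sum 31
(18, 9, 7) → sum 34
(9, 7, 11) → sum 27
(7, 11, 6) → sum 24
(11, 6, 16) → sum 33
(6, 16, 6) → sum 28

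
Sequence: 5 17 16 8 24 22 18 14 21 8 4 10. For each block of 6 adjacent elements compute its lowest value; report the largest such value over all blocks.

8

[5, 17, 16, 8, 24, 22] → min 5
[17, 16, 8, 24, 22, 18] → min 8
[16, 8, 24, 22, 18, 14] → min 8
[8, 24, 22, 18, 14, 21] → min 8
[24, 22, 18, 14, 21, 8] → min 8
[22, 18, 14, 21, 8, 4] → min 4
[18, 14, 21, 8, 4, 10] → min 4
Largest of these is 8.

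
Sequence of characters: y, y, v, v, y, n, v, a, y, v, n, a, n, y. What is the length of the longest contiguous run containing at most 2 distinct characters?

add y: window [y] (1 distinct), len 1
add y: window [y, y] (1 distinct), len 2
add v: window [y, y, v] (2 distinct), len 3
add v: window [y, y, v, v] (2 distinct), len 4
add y: window [y, y, v, v, y] (2 distinct), len 5
add n: window [y, n] (2 distinct), len 2
add v: window [n, v] (2 distinct), len 2
add a: window [v, a] (2 distinct), len 2
add y: window [a, y] (2 distinct), len 2
add v: window [y, v] (2 distinct), len 2
add n: window [v, n] (2 distinct), len 2
add a: window [n, a] (2 distinct), len 2
add n: window [n, a, n] (2 distinct), len 3
add y: window [n, y] (2 distinct), len 2
Longest length with ≤2 distinct: 5.

5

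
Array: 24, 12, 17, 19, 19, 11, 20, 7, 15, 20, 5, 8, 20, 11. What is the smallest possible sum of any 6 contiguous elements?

75

[24, 12, 17, 19, 19, 11] → sum 102
[12, 17, 19, 19, 11, 20] → sum 98
[17, 19, 19, 11, 20, 7] → sum 93
[19, 19, 11, 20, 7, 15] → sum 91
[19, 11, 20, 7, 15, 20] → sum 92
[11, 20, 7, 15, 20, 5] → sum 78
[20, 7, 15, 20, 5, 8] → sum 75
[7, 15, 20, 5, 8, 20] → sum 75
[15, 20, 5, 8, 20, 11] → sum 79
Smallest of these is 75.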